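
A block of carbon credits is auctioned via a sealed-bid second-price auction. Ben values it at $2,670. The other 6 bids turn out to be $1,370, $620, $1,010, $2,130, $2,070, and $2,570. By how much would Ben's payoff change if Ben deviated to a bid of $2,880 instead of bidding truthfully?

The highest competing bid is $2,570.
Bidding truthfully at $2,670: Ben has the top bid, wins, and pays the second-highest bid $2,570. Payoff = $2,670 − $2,570 = $100.
Bidding $2,880: Ben has the top bid, wins, and pays the second-highest bid $2,570. Payoff = $2,670 − $2,570 = $100.
Change = $100 − $100 = $0.
The bid only affects whether you win, not the price — here both bids land on the same side of the top rival bid, so the deviation is payoff-neutral.

$0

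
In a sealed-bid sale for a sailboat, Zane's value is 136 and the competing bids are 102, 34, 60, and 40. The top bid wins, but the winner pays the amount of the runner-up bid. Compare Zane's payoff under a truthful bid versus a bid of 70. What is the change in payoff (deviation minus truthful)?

Payoff change: -34.

The highest competing bid is 102.
Bidding truthfully at 136: Zane has the top bid, wins, and pays the second-highest bid 102. Payoff = 136 − 102 = 34.
Bidding 70: the top bid is 102 (a rival), so Zane loses. Payoff = 0.
Change = 0 − 34 = -34.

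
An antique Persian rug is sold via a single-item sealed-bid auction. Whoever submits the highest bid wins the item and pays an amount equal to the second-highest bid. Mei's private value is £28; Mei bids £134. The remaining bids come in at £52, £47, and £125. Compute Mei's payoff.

Highest competing bid: £125.
Mei's bid £134 is the highest overall, so Mei wins and pays the second-highest bid, £125.
Payoff = value − price = £28 − £125 = -£97.
Overbidding won the item at a price above value — truthful bidding would have avoided this loss.

Payoff = -£97.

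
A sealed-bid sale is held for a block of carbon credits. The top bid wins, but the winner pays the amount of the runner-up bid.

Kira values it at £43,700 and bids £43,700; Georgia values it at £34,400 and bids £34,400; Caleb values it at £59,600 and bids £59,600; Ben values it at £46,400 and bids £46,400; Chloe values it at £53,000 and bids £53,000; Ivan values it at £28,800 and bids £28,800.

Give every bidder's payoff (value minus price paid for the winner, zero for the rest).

Payoffs: Kira £0, Georgia £0, Caleb £6,600, Ben £0, Chloe £0, Ivan £0.

Sorted high to low: Caleb £59,600 > Chloe £53,000 > Ben £46,400 > Kira £43,700 > Georgia £34,400 > Ivan £28,800.
Caleb has the top bid and wins; the price is the second-highest bid, £53,000.
Caleb's payoff = £59,600 − £53,000 = £6,600. All other bidders lose, so their payoff is 0.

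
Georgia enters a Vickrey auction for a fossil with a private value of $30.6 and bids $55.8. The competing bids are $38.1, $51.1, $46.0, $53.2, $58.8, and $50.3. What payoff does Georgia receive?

$0.0

Highest competing bid: $58.8.
Georgia's bid $55.8 is not the highest, so Georgia loses, pays nothing, and earns zero payoff.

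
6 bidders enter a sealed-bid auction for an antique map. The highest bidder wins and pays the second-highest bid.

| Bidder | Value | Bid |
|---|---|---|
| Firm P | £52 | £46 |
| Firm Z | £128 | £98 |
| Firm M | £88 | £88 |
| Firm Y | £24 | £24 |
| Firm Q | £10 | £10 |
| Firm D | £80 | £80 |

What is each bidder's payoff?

Firm P £0, Firm Z £40, Firm M £0, Firm Y £0, Firm Q £0, Firm D £0.

Ranking the bids: Firm Z £98, then Firm M £88, then Firm D £80, then Firm P £46, then Firm Y £24, then Firm Q £10.
Firm Z has the top bid and wins; the price is the second-highest bid, £88.
Firm Z's payoff = £128 − £88 = £40. All other bidders lose, so their payoff is 0.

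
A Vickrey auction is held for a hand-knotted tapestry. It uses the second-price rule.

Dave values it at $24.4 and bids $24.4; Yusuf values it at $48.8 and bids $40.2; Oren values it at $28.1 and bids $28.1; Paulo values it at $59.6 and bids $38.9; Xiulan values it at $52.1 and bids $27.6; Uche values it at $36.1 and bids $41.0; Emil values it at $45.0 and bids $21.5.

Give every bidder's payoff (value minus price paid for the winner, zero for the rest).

Ranking the bids: Uche $41.0; Yusuf $40.2; Paulo $38.9; Oren $28.1; Xiulan $27.6; Dave $24.4; Emil $21.5.
Uche has the top bid and wins; the price is the second-highest bid, $40.2.
Uche's payoff = $36.1 − $40.2 = -$4.1. All other bidders lose, so their payoff is 0.

Payoffs: Dave $0.0, Yusuf $0.0, Oren $0.0, Paulo $0.0, Xiulan $0.0, Uche -$4.1, Emil $0.0.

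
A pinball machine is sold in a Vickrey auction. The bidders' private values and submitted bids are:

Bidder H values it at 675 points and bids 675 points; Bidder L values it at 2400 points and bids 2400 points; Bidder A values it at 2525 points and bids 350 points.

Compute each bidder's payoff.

Bidder H 0 points, Bidder L 1725 points, Bidder A 0 points.

Ordered from highest: Bidder L 2400 points > Bidder H 675 points > Bidder A 350 points.
Bidder L has the top bid and wins; the price is the second-highest bid, 675 points.
Bidder L's payoff = 2400 points − 675 points = 1725 points. All other bidders lose, so their payoff is 0.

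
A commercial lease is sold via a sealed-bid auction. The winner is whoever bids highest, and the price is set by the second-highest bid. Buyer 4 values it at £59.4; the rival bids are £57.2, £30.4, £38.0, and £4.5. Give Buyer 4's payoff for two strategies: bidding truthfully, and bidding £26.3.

The highest competing bid is £57.2.
Bidding truthfully at £59.4: Buyer 4 has the top bid, wins, and pays the second-highest bid £57.2. Payoff = £59.4 − £57.2 = £2.2.
Bidding £26.3: the top bid is £57.2 (a rival), so Buyer 4 loses. Payoff = £0.0.

(a) £2.2  (b) £0.0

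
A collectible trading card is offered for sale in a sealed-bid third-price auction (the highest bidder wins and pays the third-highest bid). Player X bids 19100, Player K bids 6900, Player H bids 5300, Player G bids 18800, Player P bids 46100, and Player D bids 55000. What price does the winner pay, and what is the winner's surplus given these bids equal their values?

Bids in descending order: Player D 55000, then Player P 46100, then Player X 19100, then Player G 18800, then Player K 6900, then Player H 5300.
Player D is the highest bidder, so Player D wins.
Under the third-price rule, the price is the third-highest bid: 19100.
Surplus = 55000 − 19100 = 35900.

The winner pays 19100 for a surplus of 35900.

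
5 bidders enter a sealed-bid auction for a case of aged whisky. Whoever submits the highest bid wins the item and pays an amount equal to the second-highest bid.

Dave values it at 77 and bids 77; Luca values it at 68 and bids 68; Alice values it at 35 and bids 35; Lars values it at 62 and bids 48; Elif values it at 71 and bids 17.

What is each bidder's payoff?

Payoffs: Dave 9, Luca 0, Alice 0, Lars 0, Elif 0.

Ordered from highest: Dave 77, then Luca 68, then Lars 48, then Alice 35, then Elif 17.
Dave has the top bid and wins; the price is the second-highest bid, 68.
Dave's payoff = 77 − 68 = 9. All other bidders lose, so their payoff is 0.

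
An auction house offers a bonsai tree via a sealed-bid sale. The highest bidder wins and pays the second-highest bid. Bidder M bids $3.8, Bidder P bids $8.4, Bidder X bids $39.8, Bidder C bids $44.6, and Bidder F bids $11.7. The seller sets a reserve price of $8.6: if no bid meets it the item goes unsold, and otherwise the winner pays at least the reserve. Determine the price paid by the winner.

Ordered from highest: Bidder C $44.6; Bidder X $39.8; Bidder F $11.7; Bidder P $8.4; Bidder M $3.8.
Bidder C has the highest bid, so Bidder C wins.
The second-highest bid is $39.8, which exceeds the reserve, so that sets the price.

$39.8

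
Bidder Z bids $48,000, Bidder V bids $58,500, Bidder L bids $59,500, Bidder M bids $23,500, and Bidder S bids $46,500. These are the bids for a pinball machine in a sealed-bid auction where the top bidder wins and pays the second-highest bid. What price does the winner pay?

Sorted high to low: Bidder L $59,500; Bidder V $58,500; Bidder Z $48,000; Bidder S $46,500; Bidder M $23,500.
Bidder L is the highest bidder, so Bidder L wins.
Under the second-price rule, the price is the second-highest bid: $58,500.

$58,500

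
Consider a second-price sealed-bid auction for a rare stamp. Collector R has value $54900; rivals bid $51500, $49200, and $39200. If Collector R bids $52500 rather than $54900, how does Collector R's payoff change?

The highest competing bid is $51500.
Bidding truthfully at $54900: Collector R has the top bid, wins, and pays the second-highest bid $51500. Payoff = $54900 − $51500 = $3400.
Bidding $52500: Collector R has the top bid, wins, and pays the second-highest bid $51500. Payoff = $54900 − $51500 = $3400.
Change = $3400 − $3400 = $0.

$0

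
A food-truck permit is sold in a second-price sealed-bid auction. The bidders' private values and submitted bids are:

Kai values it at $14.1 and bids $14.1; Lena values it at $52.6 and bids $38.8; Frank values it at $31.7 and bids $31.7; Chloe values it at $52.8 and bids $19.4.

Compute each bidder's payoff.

Sorted high to low: Lena $38.8, then Frank $31.7, then Chloe $19.4, then Kai $14.1.
Lena has the top bid and wins; the price is the second-highest bid, $31.7.
Lena's payoff = $52.6 − $31.7 = $20.9. All other bidders lose, so their payoff is 0.

Kai $0.0, Lena $20.9, Frank $0.0, Chloe $0.0.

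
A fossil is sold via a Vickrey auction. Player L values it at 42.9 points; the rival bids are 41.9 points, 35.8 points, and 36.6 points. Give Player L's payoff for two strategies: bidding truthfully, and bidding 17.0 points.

(a) 1.0 points  (b) 0.0 points

The highest competing bid is 41.9 points.
Bidding truthfully at 42.9 points: Player L has the top bid, wins, and pays the second-highest bid 41.9 points. Payoff = 42.9 points − 41.9 points = 1.0 points.
Bidding 17.0 points: the top bid is 41.9 points (a rival), so Player L loses. Payoff = 0.0 points.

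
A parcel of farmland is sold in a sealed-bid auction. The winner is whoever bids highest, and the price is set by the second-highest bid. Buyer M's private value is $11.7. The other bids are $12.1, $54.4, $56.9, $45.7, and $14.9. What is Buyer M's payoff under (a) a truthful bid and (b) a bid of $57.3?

(a) $0.0  (b) -$45.2

The highest competing bid is $56.9.
Bidding truthfully at $11.7: the top bid is $56.9 (a rival), so Buyer M loses. Payoff = $0.0.
Bidding $57.3: Buyer M has the top bid, wins, and pays the second-highest bid $56.9. Payoff = $11.7 − $56.9 = -$45.2.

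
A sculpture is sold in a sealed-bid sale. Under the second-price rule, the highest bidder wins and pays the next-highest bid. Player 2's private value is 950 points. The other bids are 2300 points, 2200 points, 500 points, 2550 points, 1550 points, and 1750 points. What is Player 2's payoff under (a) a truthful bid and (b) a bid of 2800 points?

Truthful: 0 points; alternative: -1600 points.

The highest competing bid is 2550 points.
Bidding truthfully at 950 points: the top bid is 2550 points (a rival), so Player 2 loses. Payoff = 0 points.
Bidding 2800 points: Player 2 has the top bid, wins, and pays the second-highest bid 2550 points. Payoff = 950 points − 2550 points = -1600 points.
Deviating from a truthful bid can only lose payoff in a second-price auction — never gain.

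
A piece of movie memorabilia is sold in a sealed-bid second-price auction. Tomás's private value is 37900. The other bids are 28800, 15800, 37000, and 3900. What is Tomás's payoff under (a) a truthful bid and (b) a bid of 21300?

(a) 900  (b) 0

The highest competing bid is 37000.
Bidding truthfully at 37900: Tomás has the top bid, wins, and pays the second-highest bid 37000. Payoff = 37900 − 37000 = 900.
Bidding 21300: the top bid is 37000 (a rival), so Tomás loses. Payoff = 0.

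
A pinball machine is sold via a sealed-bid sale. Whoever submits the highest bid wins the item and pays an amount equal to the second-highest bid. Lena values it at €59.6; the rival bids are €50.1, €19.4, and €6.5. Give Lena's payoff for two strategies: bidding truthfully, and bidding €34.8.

(a) €9.5  (b) €0.0

The highest competing bid is €50.1.
Bidding truthfully at €59.6: Lena has the top bid, wins, and pays the second-highest bid €50.1. Payoff = €59.6 − €50.1 = €9.5.
Bidding €34.8: the top bid is €50.1 (a rival), so Lena loses. Payoff = €0.0.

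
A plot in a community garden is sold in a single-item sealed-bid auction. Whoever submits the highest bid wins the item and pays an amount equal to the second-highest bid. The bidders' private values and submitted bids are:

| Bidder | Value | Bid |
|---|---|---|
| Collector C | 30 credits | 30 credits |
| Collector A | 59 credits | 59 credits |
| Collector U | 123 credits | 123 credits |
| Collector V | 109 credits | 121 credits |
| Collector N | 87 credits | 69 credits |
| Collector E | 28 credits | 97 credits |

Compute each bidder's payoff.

Collector C 0 credits, Collector A 0 credits, Collector U 2 credits, Collector V 0 credits, Collector N 0 credits, Collector E 0 credits.

Ranking the bids: Collector U 123 credits; Collector V 121 credits; Collector E 97 credits; Collector N 69 credits; Collector A 59 credits; Collector C 30 credits.
Collector U has the top bid and wins; the price is the second-highest bid, 121 credits.
Collector U's payoff = 123 credits − 121 credits = 2 credits. All other bidders lose, so their payoff is 0.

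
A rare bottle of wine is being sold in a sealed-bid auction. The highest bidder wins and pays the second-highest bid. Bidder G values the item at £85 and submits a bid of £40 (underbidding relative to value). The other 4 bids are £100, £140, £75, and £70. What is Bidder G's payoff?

£0

Highest competing bid: £140.
Bidder G's bid £40 is not the highest, so Bidder G loses, pays nothing, and earns zero payoff.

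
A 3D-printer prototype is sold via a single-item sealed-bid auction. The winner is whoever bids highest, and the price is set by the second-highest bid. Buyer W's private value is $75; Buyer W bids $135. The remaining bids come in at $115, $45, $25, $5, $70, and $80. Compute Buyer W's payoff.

-$40

Highest competing bid: $115.
Buyer W's bid $135 is the highest overall, so Buyer W wins and pays the second-highest bid, $115.
Payoff = value − price = $75 − $115 = -$40.
Overbidding won the item at a price above value — truthful bidding would have avoided this loss.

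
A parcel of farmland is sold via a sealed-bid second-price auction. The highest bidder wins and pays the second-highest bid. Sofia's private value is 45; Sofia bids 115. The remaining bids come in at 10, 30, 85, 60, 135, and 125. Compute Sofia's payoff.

Highest competing bid: 135.
Sofia's bid 115 is not the highest, so Sofia loses, pays nothing, and earns zero payoff.

0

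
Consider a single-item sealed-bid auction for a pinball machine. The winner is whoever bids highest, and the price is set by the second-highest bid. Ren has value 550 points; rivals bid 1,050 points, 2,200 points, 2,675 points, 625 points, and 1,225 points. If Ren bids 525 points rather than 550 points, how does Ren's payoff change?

0 points

The highest competing bid is 2,675 points.
Bidding truthfully at 550 points: the top bid is 2,675 points (a rival), so Ren loses. Payoff = 0 points.
Bidding 525 points: the top bid is 2,675 points (a rival), so Ren loses. Payoff = 0 points.
Change = 0 points − 0 points = 0 points.
The bid only affects whether you win, not the price — here both bids land on the same side of the top rival bid, so the deviation is payoff-neutral.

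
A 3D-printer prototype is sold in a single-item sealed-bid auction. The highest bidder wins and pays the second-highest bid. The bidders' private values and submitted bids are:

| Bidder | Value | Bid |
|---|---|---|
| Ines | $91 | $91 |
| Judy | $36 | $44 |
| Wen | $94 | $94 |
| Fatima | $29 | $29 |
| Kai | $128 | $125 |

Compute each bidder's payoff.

Ranking the bids: Kai $125 > Wen $94 > Ines $91 > Judy $44 > Fatima $29.
Kai has the top bid and wins; the price is the second-highest bid, $94.
Kai's payoff = $128 − $94 = $34. All other bidders lose, so their payoff is 0.

Ines $0, Judy $0, Wen $0, Fatima $0, Kai $34.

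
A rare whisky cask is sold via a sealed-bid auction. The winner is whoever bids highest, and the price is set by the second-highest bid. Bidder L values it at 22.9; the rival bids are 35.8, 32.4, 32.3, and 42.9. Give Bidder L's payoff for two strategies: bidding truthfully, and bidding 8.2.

The highest competing bid is 42.9.
Bidding truthfully at 22.9: the top bid is 42.9 (a rival), so Bidder L loses. Payoff = 0.0.
Bidding 8.2: the top bid is 42.9 (a rival), so Bidder L loses. Payoff = 0.0.

(a) 0.0  (b) 0.0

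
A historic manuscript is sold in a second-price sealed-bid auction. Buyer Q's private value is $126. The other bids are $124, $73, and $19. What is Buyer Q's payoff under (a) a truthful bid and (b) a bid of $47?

The highest competing bid is $124.
Bidding truthfully at $126: Buyer Q has the top bid, wins, and pays the second-highest bid $124. Payoff = $126 − $124 = $2.
Bidding $47: the top bid is $124 (a rival), so Buyer Q loses. Payoff = $0.
This is the dominant-strategy logic: truthful bidding weakly beats any alternative.

Truthful: $2; alternative: $0.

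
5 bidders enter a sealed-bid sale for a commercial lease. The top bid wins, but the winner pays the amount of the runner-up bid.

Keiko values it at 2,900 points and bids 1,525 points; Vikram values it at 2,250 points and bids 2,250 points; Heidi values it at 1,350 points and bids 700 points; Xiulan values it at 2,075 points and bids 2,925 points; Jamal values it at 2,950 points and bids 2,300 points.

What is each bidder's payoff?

Keiko 0 points, Vikram 0 points, Heidi 0 points, Xiulan -225 points, Jamal 0 points.

Ordered from highest: Xiulan 2,925 points; Jamal 2,300 points; Vikram 2,250 points; Keiko 1,525 points; Heidi 700 points.
Xiulan has the top bid and wins; the price is the second-highest bid, 2,300 points.
Xiulan's payoff = 2,075 points − 2,300 points = -225 points. All other bidders lose, so their payoff is 0.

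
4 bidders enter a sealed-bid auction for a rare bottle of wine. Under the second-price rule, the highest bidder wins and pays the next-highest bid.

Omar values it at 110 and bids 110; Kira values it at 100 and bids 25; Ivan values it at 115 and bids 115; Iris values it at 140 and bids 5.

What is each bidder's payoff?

Bids in descending order: Ivan 115, then Omar 110, then Kira 25, then Iris 5.
Ivan has the top bid and wins; the price is the second-highest bid, 110.
Ivan's payoff = 115 − 110 = 5. All other bidders lose, so their payoff is 0.

Payoffs: Omar 0, Kira 0, Ivan 5, Iris 0.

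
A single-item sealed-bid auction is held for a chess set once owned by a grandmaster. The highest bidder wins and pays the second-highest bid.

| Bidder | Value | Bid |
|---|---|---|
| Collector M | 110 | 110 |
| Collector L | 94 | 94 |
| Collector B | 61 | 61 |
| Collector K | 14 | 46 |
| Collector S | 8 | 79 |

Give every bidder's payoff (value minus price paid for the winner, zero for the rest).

Ranking the bids: Collector M 110; Collector L 94; Collector S 79; Collector B 61; Collector K 46.
Collector M has the top bid and wins; the price is the second-highest bid, 94.
Collector M's payoff = 110 − 94 = 16. All other bidders lose, so their payoff is 0.

Collector M 16, Collector L 0, Collector B 0, Collector K 0, Collector S 0.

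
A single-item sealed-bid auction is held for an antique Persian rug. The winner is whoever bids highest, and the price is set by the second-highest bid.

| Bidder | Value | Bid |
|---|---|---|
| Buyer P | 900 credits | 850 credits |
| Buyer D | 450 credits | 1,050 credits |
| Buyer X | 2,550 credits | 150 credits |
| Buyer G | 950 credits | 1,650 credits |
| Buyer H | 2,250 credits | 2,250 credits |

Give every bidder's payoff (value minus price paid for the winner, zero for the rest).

Payoffs: Buyer P 0 credits, Buyer D 0 credits, Buyer X 0 credits, Buyer G 0 credits, Buyer H 600 credits.

Bids in descending order: Buyer H 2,250 credits; Buyer G 1,650 credits; Buyer D 1,050 credits; Buyer P 850 credits; Buyer X 150 credits.
Buyer H has the top bid and wins; the price is the second-highest bid, 1,650 credits.
Buyer H's payoff = 2,250 credits − 1,650 credits = 600 credits. All other bidders lose, so their payoff is 0.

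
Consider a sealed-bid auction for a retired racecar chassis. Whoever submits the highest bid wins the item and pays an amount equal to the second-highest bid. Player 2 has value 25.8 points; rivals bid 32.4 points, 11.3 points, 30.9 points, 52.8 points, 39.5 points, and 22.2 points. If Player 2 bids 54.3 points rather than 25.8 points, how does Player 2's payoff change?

The highest competing bid is 52.8 points.
Bidding truthfully at 25.8 points: the top bid is 52.8 points (a rival), so Player 2 loses. Payoff = 0.0 points.
Bidding 54.3 points: Player 2 has the top bid, wins, and pays the second-highest bid 52.8 points. Payoff = 25.8 points − 52.8 points = -27.0 points.
Change = -27.0 points − 0.0 points = -27.0 points.

Payoff change: -27.0 points.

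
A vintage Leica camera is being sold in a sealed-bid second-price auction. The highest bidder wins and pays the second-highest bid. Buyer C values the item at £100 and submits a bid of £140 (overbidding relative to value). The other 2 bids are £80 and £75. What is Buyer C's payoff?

£20

Highest competing bid: £80.
Buyer C's bid £140 is the highest overall, so Buyer C wins and pays the second-highest bid, £80.
Payoff = value − price = £100 − £80 = £20.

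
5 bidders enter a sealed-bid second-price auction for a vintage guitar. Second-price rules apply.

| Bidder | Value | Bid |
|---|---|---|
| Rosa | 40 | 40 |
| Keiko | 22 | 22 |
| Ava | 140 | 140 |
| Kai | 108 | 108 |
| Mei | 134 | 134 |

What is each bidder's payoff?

Payoffs: Rosa 0, Keiko 0, Ava 6, Kai 0, Mei 0.

Ordered from highest: Ava 140; Mei 134; Kai 108; Rosa 40; Keiko 22.
Ava has the top bid and wins; the price is the second-highest bid, 134.
Ava's payoff = 140 − 134 = 6. All other bidders lose, so their payoff is 0.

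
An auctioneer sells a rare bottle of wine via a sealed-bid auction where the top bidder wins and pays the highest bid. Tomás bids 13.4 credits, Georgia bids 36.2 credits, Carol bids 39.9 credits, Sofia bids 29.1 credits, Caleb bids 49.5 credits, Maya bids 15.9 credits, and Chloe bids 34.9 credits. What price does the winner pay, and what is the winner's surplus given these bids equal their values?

Sorted high to low: Caleb 49.5 credits > Carol 39.9 credits > Georgia 36.2 credits > Chloe 34.9 credits > Sofia 29.1 credits > Maya 15.9 credits > Tomás 13.4 credits.
Caleb is the highest bidder, so Caleb wins.
Under the first-price rule, the price is the highest bid: 49.5 credits.
Surplus = 49.5 credits − 49.5 credits = 0.0 credits.

Price 49.5 credits; surplus 0.0 credits.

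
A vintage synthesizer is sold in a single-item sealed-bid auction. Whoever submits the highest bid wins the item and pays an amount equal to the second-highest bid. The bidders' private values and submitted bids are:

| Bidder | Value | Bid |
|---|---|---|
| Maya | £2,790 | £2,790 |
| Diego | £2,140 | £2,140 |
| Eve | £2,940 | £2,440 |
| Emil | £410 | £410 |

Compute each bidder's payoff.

Bids in descending order: Maya £2,790; Eve £2,440; Diego £2,140; Emil £410.
Maya has the top bid and wins; the price is the second-highest bid, £2,440.
Maya's payoff = £2,790 − £2,440 = £350. All other bidders lose, so their payoff is 0.

Payoffs: Maya £350, Diego £0, Eve £0, Emil £0.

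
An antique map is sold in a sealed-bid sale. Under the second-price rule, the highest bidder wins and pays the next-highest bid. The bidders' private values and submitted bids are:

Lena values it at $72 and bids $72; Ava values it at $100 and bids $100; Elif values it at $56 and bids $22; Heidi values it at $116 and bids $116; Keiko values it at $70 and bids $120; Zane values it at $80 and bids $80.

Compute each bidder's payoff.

Lena $0, Ava $0, Elif $0, Heidi $0, Keiko -$46, Zane $0.

Ordered from highest: Keiko $120; Heidi $116; Ava $100; Zane $80; Lena $72; Elif $22.
Keiko has the top bid and wins; the price is the second-highest bid, $116.
Keiko's payoff = $70 − $116 = -$46. All other bidders lose, so their payoff is 0.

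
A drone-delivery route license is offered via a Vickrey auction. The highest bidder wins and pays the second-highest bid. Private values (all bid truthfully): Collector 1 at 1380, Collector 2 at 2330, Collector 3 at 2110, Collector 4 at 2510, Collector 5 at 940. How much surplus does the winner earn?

Winner's surplus: 180.

Sorted high to low: Collector 4 2510 > Collector 2 2330 > Collector 3 2110 > Collector 1 1380 > Collector 5 940.
Collector 4 wins with the top bid and pays the second-highest, 2330.
Surplus = 2510 − 2330 = 180.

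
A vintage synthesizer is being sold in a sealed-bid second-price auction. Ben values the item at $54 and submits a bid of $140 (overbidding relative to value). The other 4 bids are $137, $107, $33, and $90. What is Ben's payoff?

-$83

Highest competing bid: $137.
Ben's bid $140 is the highest overall, so Ben wins and pays the second-highest bid, $137.
Payoff = value − price = $54 − $137 = -$83.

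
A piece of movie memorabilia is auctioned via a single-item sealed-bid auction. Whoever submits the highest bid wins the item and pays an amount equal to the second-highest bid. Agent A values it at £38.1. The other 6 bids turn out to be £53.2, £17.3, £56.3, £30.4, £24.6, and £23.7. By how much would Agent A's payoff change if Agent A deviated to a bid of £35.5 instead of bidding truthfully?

Change in payoff: £0.0.

The highest competing bid is £56.3.
Bidding truthfully at £38.1: the top bid is £56.3 (a rival), so Agent A loses. Payoff = £0.0.
Bidding £35.5: the top bid is £56.3 (a rival), so Agent A loses. Payoff = £0.0.
Change = £0.0 − £0.0 = £0.0.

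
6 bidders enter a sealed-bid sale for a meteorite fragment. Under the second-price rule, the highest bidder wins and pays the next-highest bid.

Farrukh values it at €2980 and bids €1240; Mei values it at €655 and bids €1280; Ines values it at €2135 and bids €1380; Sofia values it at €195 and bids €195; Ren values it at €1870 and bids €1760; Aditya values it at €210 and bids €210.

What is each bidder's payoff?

Bids in descending order: Ren €1760, then Ines €1380, then Mei €1280, then Farrukh €1240, then Aditya €210, then Sofia €195.
Ren has the top bid and wins; the price is the second-highest bid, €1380.
Ren's payoff = €1870 − €1380 = €490. All other bidders lose, so their payoff is 0.

Farrukh €0, Mei €0, Ines €0, Sofia €0, Ren €490, Aditya €0.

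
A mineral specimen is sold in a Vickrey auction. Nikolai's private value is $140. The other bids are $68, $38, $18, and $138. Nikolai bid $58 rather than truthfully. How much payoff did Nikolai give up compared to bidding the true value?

$2

The highest competing bid is $138.
Bidding truthfully at $140: Nikolai has the top bid, wins, and pays the second-highest bid $138. Payoff = $140 − $138 = $2.
Bidding $58: the top bid is $138 (a rival), so Nikolai loses. Payoff = $0.
Regret = truthful payoff − actual payoff = $2 − $0 = $2.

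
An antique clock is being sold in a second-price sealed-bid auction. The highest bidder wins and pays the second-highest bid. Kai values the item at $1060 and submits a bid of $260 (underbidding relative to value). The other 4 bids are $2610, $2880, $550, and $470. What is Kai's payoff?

Kai's payoff: $0.

Highest competing bid: $2880.
Kai's bid $260 is not the highest, so Kai loses, pays nothing, and earns zero payoff.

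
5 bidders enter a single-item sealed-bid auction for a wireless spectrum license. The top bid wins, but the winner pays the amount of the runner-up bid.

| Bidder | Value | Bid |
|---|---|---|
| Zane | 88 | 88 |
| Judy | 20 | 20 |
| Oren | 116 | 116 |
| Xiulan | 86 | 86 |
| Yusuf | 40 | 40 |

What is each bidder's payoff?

Bids in descending order: Oren 116; Zane 88; Xiulan 86; Yusuf 40; Judy 20.
Oren has the top bid and wins; the price is the second-highest bid, 88.
Oren's payoff = 116 − 88 = 28. All other bidders lose, so their payoff is 0.

Zane 0, Judy 0, Oren 28, Xiulan 0, Yusuf 0.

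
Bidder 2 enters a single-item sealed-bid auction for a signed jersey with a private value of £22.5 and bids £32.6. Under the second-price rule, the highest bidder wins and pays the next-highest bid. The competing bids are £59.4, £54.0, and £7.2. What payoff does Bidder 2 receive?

Payoff = £0.0.

Highest competing bid: £59.4.
Bidder 2's bid £32.6 is not the highest, so Bidder 2 loses, pays nothing, and earns zero payoff.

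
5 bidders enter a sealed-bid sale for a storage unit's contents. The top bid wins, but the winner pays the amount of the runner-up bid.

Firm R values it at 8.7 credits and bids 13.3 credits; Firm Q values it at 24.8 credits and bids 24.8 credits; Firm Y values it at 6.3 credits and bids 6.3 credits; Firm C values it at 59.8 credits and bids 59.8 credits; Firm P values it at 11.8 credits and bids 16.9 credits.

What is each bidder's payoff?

Ordered from highest: Firm C 59.8 credits > Firm Q 24.8 credits > Firm P 16.9 credits > Firm R 13.3 credits > Firm Y 6.3 credits.
Firm C has the top bid and wins; the price is the second-highest bid, 24.8 credits.
Firm C's payoff = 59.8 credits − 24.8 credits = 35.0 credits. All other bidders lose, so their payoff is 0.

Firm R 0.0 credits, Firm Q 0.0 credits, Firm Y 0.0 credits, Firm C 35.0 credits, Firm P 0.0 credits.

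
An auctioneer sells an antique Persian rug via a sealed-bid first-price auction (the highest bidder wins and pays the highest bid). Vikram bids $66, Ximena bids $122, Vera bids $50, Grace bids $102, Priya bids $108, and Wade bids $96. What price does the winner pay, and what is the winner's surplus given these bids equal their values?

Ordered from highest: Ximena $122 > Priya $108 > Grace $102 > Wade $96 > Vikram $66 > Vera $50.
Ximena is the highest bidder, so Ximena wins.
Under the first-price rule, the price is the highest bid: $122.
Surplus = $122 − $122 = $0.

Price $122; surplus $0.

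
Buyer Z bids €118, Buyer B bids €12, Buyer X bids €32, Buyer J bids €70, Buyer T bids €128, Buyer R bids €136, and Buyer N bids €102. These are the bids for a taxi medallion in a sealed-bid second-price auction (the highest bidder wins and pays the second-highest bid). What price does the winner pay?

Ordered from highest: Buyer R €136, then Buyer T €128, then Buyer Z €118, then Buyer N €102, then Buyer J €70, then Buyer X €32, then Buyer B €12.
Buyer R is the highest bidder, so Buyer R wins.
Under the second-price rule, the price is the second-highest bid: €128.

Price paid: €128.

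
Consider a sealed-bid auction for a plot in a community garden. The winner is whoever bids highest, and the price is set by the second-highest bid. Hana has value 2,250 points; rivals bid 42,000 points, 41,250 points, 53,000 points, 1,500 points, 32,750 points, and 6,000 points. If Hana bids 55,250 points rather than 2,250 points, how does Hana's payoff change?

The highest competing bid is 53,000 points.
Bidding truthfully at 2,250 points: the top bid is 53,000 points (a rival), so Hana loses. Payoff = 0 points.
Bidding 55,250 points: Hana has the top bid, wins, and pays the second-highest bid 53,000 points. Payoff = 2,250 points − 53,000 points = -50,750 points.
Change = -50,750 points − 0 points = -50,750 points.
This is the dominant-strategy logic: truthful bidding weakly beats any alternative.

Change in payoff: -50,750 points.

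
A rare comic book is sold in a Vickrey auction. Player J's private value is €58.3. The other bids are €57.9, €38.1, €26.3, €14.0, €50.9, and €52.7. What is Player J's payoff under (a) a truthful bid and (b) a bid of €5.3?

(a) €0.4  (b) €0.0

The highest competing bid is €57.9.
Bidding truthfully at €58.3: Player J has the top bid, wins, and pays the second-highest bid €57.9. Payoff = €58.3 − €57.9 = €0.4.
Bidding €5.3: the top bid is €57.9 (a rival), so Player J loses. Payoff = €0.0.
Deviating from a truthful bid can only lose payoff in a second-price auction — never gain.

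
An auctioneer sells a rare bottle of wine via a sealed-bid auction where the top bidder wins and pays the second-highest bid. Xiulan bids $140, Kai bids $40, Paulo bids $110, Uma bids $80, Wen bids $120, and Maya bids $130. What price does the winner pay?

The winner pays $130.

Ordered from highest: Xiulan $140; Maya $130; Wen $120; Paulo $110; Uma $80; Kai $40.
Xiulan is the highest bidder, so Xiulan wins.
Under the second-price rule, the price is the second-highest bid: $130.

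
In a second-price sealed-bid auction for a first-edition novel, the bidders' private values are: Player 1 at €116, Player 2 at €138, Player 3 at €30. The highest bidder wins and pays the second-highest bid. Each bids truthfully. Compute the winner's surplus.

Ranking the bids: Player 2 €138; Player 1 €116; Player 3 €30.
Player 2 wins with the top bid and pays the second-highest, €116.
Surplus = €138 − €116 = €22.

Winner's surplus: €22.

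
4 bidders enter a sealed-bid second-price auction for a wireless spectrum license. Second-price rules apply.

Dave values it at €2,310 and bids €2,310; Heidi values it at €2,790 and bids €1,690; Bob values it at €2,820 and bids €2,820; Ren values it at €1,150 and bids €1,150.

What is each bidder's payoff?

Payoffs: Dave €0, Heidi €0, Bob €510, Ren €0.

Sorted high to low: Bob €2,820; Dave €2,310; Heidi €1,690; Ren €1,150.
Bob has the top bid and wins; the price is the second-highest bid, €2,310.
Bob's payoff = €2,820 − €2,310 = €510. All other bidders lose, so their payoff is 0.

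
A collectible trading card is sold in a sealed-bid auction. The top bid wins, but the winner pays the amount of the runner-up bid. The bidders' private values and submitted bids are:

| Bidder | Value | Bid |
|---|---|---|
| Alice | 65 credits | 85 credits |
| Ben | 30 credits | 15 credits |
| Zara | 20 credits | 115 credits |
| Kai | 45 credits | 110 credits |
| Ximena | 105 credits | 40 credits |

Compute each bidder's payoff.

Bids in descending order: Zara 115 credits > Kai 110 credits > Alice 85 credits > Ximena 40 credits > Ben 15 credits.
Zara has the top bid and wins; the price is the second-highest bid, 110 credits.
Zara's payoff = 20 credits − 110 credits = -90 credits. All other bidders lose, so their payoff is 0.

Alice 0 credits, Ben 0 credits, Zara -90 credits, Kai 0 credits, Ximena 0 credits.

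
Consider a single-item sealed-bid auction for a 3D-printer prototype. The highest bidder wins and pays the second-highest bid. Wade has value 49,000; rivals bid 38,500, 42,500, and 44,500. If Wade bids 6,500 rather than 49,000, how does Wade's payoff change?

The highest competing bid is 44,500.
Bidding truthfully at 49,000: Wade has the top bid, wins, and pays the second-highest bid 44,500. Payoff = 49,000 − 44,500 = 4,500.
Bidding 6,500: the top bid is 44,500 (a rival), so Wade loses. Payoff = 0.
Change = 0 − 4,500 = -4,500.
This is the dominant-strategy logic: truthful bidding weakly beats any alternative.

-4,500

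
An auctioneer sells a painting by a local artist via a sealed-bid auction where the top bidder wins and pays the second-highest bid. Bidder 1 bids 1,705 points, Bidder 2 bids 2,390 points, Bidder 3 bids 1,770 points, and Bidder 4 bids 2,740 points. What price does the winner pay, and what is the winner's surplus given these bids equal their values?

Price 2,390 points; surplus 350 points.

Ordered from highest: Bidder 4 2,740 points; Bidder 2 2,390 points; Bidder 3 1,770 points; Bidder 1 1,705 points.
Bidder 4 is the highest bidder, so Bidder 4 wins.
Under the second-price rule, the price is the second-highest bid: 2,390 points.
Surplus = 2,740 points − 2,390 points = 350 points.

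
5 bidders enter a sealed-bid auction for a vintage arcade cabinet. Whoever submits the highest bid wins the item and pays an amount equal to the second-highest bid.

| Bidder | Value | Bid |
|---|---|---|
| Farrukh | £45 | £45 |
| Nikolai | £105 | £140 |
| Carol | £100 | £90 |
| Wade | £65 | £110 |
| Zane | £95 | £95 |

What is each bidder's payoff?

Farrukh £0, Nikolai -£5, Carol £0, Wade £0, Zane £0.

Sorted high to low: Nikolai £140; Wade £110; Zane £95; Carol £90; Farrukh £45.
Nikolai has the top bid and wins; the price is the second-highest bid, £110.
Nikolai's payoff = £105 − £110 = -£5. All other bidders lose, so their payoff is 0.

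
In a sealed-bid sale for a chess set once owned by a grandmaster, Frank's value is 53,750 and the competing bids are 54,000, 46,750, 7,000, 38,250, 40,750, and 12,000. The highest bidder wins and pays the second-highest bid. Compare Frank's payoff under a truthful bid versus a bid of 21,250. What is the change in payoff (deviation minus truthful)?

0

The highest competing bid is 54,000.
Bidding truthfully at 53,750: the top bid is 54,000 (a rival), so Frank loses. Payoff = 0.
Bidding 21,250: the top bid is 54,000 (a rival), so Frank loses. Payoff = 0.
Change = 0 − 0 = 0.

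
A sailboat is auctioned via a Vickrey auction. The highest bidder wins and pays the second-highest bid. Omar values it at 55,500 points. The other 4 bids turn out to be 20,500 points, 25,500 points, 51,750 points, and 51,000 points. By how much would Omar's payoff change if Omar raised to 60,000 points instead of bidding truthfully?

0 points

The highest competing bid is 51,750 points.
Bidding truthfully at 55,500 points: Omar has the top bid, wins, and pays the second-highest bid 51,750 points. Payoff = 55,500 points − 51,750 points = 3,750 points.
Bidding 60,000 points: Omar has the top bid, wins, and pays the second-highest bid 51,750 points. Payoff = 55,500 points − 51,750 points = 3,750 points.
Change = 3,750 points − 3,750 points = 0 points.
The bid only affects whether you win, not the price — here both bids land on the same side of the top rival bid, so the deviation is payoff-neutral.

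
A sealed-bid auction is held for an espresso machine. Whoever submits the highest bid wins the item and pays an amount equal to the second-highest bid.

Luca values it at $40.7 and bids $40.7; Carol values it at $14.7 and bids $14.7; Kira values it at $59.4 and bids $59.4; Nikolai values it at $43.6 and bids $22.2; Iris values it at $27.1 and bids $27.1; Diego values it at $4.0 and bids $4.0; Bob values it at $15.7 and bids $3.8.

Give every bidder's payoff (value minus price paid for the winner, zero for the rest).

Payoffs: Luca $0.0, Carol $0.0, Kira $18.7, Nikolai $0.0, Iris $0.0, Diego $0.0, Bob $0.0.

Sorted high to low: Kira $59.4; Luca $40.7; Iris $27.1; Nikolai $22.2; Carol $14.7; Diego $4.0; Bob $3.8.
Kira has the top bid and wins; the price is the second-highest bid, $40.7.
Kira's payoff = $59.4 − $40.7 = $18.7. All other bidders lose, so their payoff is 0.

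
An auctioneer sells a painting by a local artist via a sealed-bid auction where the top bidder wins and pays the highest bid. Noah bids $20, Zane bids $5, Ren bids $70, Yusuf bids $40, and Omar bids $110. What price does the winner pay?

Ordered from highest: Omar $110, then Ren $70, then Yusuf $40, then Noah $20, then Zane $5.
Omar is the highest bidder, so Omar wins.
Under the first-price rule, the price is the highest bid: $110.

The winner pays $110.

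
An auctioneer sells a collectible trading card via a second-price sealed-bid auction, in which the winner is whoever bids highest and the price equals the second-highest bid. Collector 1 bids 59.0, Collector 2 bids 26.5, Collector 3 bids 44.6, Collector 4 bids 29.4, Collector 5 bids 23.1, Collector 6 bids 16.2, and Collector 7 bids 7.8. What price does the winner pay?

Sorted high to low: Collector 1 59.0 > Collector 3 44.6 > Collector 4 29.4 > Collector 2 26.5 > Collector 5 23.1 > Collector 6 16.2 > Collector 7 7.8.
Collector 1 is the highest bidder, so Collector 1 wins.
Under the second-price rule, the price is the second-highest bid: 44.6.

Price paid: 44.6.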